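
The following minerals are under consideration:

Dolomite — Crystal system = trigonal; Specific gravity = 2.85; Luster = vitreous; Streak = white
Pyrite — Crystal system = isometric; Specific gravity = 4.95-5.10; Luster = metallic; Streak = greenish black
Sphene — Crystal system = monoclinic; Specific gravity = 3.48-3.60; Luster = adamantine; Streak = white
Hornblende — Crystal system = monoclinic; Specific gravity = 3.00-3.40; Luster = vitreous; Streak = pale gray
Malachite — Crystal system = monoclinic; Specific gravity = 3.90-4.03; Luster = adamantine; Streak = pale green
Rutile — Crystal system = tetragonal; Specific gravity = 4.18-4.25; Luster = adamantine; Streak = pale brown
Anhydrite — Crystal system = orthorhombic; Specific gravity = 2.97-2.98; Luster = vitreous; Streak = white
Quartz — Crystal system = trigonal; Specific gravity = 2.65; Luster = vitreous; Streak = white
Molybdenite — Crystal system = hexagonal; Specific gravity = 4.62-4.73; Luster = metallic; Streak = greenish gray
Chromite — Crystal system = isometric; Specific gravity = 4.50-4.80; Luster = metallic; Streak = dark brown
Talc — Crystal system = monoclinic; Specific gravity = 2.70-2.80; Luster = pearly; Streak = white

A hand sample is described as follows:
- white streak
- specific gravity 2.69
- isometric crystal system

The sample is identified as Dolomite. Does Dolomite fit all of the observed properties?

Inconsistent

White streak — fits Dolomite (white streak).
Specific gravity 2.69 — Dolomite has SG 2.85; inconsistent.
Isometric crystal system — Dolomite has trigonal system; inconsistent.
2 of the observed properties are inconsistent with Dolomite.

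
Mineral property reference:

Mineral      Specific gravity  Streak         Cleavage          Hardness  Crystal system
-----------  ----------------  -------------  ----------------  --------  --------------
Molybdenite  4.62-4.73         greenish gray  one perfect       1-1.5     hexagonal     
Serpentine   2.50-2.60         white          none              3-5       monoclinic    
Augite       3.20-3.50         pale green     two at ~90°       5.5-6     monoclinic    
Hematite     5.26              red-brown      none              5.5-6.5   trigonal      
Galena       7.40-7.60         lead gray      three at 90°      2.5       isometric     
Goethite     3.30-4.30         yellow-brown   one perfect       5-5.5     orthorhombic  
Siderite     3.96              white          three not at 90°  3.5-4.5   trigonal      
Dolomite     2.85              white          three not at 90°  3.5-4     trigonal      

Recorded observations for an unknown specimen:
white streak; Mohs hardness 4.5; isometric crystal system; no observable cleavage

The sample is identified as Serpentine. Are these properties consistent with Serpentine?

Inconsistent

White streak — fits Serpentine (white streak).
Mohs hardness 4.5 — fits Serpentine (hardness 3-5).
Isometric crystal system — Serpentine has monoclinic system; a mismatch.
No observable cleavage — fits Serpentine (cleavage none).
Crystal system alone is enough to reject Serpentine.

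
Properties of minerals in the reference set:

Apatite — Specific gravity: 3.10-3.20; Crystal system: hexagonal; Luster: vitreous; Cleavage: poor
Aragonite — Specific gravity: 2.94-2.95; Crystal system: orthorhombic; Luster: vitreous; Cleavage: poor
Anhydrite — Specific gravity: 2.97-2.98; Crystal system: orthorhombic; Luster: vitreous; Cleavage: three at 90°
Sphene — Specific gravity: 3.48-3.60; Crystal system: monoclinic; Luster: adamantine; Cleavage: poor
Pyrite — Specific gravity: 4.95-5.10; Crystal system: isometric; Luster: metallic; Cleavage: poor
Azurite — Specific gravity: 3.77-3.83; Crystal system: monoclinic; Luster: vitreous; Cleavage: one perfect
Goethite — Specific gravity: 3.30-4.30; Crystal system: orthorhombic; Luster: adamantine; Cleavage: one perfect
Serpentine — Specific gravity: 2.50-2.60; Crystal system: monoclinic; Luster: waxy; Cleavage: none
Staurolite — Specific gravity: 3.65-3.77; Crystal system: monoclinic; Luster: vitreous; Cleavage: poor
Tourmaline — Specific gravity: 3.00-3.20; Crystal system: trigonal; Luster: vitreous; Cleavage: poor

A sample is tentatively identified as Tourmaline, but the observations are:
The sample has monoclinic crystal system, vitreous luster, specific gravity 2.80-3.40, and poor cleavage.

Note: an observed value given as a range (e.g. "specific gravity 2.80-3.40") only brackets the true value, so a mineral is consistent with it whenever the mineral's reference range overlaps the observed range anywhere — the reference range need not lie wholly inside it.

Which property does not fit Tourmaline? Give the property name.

crystal system

Monoclinic crystal system: Tourmaline has trigonal system — outside the reference range.
Vitreous luster: Tourmaline has vitreous luster — within range.
Specific gravity 2.80-3.40: Tourmaline has SG 3.00-3.20 — within range.
Poor cleavage: Tourmaline has cleavage poor — within range.
The crystal system is the one property that does not fit.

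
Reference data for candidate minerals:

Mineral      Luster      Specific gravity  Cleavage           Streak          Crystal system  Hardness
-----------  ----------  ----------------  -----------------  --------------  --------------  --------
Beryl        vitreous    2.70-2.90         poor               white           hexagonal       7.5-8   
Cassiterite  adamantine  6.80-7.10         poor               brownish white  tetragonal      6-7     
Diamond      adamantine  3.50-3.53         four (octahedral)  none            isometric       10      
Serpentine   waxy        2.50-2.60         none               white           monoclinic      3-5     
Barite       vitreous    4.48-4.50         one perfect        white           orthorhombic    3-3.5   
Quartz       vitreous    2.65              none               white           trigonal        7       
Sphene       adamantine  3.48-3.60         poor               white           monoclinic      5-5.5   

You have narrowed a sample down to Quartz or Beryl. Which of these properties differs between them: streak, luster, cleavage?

cleavage

Streak: both white — shared.
Luster: both vitreous — shared.
Cleavage: Quartz none, Beryl poor — different.
Of the listed properties, cleavage is the one that separates them.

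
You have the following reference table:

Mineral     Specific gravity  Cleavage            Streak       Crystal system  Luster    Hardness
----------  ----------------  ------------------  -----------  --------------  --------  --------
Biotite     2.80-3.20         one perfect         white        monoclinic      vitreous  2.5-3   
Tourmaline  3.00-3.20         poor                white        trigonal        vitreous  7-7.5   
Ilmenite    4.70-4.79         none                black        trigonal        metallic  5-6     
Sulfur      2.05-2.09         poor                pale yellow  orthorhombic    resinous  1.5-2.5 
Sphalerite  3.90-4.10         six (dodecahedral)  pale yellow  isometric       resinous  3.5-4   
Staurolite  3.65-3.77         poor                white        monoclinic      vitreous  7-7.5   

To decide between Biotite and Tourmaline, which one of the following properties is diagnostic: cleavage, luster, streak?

Cleavage: Biotite one perfect, Tourmaline poor — these differ.
Luster: both vitreous — no difference.
Streak: both white — no difference.
Only cleavage differs between Biotite and Tourmaline among the listed tests.

cleavage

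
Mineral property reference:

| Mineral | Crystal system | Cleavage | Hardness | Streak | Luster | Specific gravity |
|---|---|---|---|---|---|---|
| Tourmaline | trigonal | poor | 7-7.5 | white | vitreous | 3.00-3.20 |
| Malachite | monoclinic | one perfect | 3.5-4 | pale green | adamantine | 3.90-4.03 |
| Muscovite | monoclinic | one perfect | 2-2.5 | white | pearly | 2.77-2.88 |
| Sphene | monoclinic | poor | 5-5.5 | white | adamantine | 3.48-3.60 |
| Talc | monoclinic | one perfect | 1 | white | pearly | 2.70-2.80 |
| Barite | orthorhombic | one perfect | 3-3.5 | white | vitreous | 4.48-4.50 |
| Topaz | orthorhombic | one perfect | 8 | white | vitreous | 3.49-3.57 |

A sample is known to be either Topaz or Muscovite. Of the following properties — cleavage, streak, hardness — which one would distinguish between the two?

hardness

Cleavage: both one perfect — same for both.
Streak: both white — same for both.
Hardness: Topaz 8, Muscovite 2-2.5 — distinct.
Only hardness differs between Topaz and Muscovite among the listed tests.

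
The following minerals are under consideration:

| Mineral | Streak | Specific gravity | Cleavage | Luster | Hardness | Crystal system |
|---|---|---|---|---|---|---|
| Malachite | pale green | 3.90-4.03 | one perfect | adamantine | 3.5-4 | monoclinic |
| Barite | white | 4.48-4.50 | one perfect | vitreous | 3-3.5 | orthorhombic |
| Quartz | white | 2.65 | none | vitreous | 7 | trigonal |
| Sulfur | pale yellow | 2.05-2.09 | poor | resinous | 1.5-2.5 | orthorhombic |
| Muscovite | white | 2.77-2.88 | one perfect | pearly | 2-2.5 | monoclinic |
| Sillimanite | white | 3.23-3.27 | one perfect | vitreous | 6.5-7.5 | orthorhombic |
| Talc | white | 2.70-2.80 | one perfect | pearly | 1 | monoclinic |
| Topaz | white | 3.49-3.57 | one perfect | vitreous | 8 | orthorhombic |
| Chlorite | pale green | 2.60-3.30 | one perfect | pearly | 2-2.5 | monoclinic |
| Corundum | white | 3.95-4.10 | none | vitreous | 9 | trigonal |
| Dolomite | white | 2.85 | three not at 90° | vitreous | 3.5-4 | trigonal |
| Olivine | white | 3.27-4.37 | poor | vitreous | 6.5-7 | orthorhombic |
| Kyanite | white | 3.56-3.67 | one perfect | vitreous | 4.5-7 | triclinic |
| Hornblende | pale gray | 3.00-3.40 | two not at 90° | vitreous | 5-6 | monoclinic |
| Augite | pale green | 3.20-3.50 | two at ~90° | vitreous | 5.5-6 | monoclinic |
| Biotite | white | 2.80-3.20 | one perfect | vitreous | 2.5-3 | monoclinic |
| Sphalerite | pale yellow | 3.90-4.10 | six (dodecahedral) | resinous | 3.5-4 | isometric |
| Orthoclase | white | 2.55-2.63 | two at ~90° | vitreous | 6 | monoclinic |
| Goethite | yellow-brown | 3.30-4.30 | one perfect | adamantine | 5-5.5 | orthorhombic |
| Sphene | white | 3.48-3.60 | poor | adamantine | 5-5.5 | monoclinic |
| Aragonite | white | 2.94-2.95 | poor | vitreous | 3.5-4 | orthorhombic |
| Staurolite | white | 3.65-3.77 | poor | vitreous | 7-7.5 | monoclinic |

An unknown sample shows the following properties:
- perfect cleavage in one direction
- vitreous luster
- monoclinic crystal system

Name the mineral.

Perfect cleavage in one direction: narrows the field to Malachite, Barite, Muscovite, Sillimanite, Talc, Topaz, Chlorite, Kyanite, Biotite, Goethite.
Vitreous luster is inconsistent with Malachite, Muscovite, Talc, Chlorite, Goethite.
Monoclinic crystal system: leaves Biotite.
Only Biotite satisfies all observations.

Biotite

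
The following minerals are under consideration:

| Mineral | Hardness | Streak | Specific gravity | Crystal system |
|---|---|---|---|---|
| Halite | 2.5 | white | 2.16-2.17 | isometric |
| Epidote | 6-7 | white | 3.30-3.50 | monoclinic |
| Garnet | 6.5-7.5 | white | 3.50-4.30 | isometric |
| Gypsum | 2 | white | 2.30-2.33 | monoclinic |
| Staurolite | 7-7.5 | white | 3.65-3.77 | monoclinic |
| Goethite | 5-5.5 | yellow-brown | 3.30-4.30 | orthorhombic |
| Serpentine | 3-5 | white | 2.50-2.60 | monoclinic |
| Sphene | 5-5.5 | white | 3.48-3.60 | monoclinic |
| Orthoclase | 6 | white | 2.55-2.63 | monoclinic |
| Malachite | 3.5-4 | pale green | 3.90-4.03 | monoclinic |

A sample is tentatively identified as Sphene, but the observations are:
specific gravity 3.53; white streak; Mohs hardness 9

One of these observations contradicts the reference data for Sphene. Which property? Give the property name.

Specific gravity 3.53: Sphene has SG 3.48-3.60 — consistent.
White streak: Sphene has white streak — consistent.
Mohs hardness 9: Sphene has hardness 5-5.5 — outside the reference range.
The hardness is the one property that does not fit.

hardness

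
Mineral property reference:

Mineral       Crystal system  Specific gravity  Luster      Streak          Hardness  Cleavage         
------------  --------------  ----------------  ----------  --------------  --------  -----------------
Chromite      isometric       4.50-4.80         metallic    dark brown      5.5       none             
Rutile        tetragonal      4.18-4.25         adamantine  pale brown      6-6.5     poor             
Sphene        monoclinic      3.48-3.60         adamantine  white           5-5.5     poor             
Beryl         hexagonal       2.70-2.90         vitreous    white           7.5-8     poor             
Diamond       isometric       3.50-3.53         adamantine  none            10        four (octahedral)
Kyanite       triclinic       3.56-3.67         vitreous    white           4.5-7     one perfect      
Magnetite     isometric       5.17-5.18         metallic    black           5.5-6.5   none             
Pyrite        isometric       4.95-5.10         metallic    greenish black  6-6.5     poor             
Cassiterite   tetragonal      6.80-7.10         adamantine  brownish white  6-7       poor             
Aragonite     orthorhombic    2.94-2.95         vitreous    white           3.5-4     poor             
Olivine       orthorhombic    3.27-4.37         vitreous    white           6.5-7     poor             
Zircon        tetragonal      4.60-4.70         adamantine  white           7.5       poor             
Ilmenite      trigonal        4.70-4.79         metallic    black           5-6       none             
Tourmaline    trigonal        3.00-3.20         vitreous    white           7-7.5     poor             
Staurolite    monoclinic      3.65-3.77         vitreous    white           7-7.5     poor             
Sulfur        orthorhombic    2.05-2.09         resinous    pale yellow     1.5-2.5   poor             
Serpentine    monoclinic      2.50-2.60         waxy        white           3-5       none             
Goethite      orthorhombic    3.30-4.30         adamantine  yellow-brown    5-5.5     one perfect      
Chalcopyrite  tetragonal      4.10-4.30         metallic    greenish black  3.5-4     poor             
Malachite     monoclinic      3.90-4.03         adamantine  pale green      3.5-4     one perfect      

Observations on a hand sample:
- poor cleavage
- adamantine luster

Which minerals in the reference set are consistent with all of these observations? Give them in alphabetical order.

Poor cleavage: leaves Rutile, Sphene, Beryl, Pyrite, Cassiterite, Aragonite, Olivine, Zircon, Tourmaline, Staurolite, Sulfur, Chalcopyrite.
Adamantine luster: only Rutile, Sphene, Cassiterite, Zircon remain.
The minerals that satisfy all observations are Cassiterite, Rutile, Sphene, Zircon.

Cassiterite, Rutile, Sphene, Zircon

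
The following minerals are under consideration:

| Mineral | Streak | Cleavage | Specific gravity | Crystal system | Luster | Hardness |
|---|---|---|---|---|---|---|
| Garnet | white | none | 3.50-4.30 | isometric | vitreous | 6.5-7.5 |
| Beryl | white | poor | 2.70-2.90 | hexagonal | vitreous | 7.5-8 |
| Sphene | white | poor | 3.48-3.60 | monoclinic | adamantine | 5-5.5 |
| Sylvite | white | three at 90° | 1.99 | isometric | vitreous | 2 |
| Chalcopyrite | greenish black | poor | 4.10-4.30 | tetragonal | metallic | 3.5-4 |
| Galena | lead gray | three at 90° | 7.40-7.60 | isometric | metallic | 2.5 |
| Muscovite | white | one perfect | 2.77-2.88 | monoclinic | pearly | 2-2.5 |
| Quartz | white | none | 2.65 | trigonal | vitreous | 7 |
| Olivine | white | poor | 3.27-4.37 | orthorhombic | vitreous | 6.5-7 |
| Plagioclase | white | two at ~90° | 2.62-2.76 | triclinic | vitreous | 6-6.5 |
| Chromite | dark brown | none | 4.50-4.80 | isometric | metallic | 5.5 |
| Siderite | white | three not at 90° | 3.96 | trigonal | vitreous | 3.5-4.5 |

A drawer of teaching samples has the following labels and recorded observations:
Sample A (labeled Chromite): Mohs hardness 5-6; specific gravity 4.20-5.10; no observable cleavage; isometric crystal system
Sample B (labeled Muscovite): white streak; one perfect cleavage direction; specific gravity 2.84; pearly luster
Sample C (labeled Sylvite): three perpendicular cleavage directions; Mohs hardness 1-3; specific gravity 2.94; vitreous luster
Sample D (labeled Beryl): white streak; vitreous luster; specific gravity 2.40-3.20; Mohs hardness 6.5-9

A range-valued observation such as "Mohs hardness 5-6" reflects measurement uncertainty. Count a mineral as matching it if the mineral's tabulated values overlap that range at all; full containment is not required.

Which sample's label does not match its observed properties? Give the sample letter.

C

Sample A: every observation is compatible with the reference values for Chromite.
Sample B: every observation is compatible with the reference values for Muscovite.
Sample C: Sylvite has SG 1.99, but the record shows specific gravity 2.94 — this label is wrong.
Sample D: every observation is compatible with the reference values for Beryl.
Only sample C is inconsistent with its label.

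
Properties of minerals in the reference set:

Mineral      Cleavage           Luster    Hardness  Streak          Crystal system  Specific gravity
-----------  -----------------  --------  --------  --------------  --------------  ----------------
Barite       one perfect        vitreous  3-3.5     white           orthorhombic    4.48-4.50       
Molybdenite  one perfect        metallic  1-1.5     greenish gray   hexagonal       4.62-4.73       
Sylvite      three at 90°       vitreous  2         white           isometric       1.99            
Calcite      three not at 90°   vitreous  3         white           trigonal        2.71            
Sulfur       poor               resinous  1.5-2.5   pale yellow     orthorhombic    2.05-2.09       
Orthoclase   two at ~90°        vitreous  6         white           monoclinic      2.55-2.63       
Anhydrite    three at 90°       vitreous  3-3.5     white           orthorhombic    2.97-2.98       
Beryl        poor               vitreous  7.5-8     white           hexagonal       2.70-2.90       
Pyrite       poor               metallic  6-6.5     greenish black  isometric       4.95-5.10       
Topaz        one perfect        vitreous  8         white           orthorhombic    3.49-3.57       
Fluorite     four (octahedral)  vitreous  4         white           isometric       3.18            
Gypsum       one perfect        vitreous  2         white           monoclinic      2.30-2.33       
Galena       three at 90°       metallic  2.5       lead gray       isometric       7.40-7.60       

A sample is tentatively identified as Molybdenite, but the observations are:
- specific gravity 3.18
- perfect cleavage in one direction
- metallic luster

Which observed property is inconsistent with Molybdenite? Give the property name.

specific gravity

Specific gravity 3.18: Molybdenite has SG 4.62-4.73 — outside the reference range.
Perfect cleavage in one direction: Molybdenite has cleavage one perfect — consistent.
Metallic luster: Molybdenite has metallic luster — consistent.
The specific gravity is the one property that does not fit.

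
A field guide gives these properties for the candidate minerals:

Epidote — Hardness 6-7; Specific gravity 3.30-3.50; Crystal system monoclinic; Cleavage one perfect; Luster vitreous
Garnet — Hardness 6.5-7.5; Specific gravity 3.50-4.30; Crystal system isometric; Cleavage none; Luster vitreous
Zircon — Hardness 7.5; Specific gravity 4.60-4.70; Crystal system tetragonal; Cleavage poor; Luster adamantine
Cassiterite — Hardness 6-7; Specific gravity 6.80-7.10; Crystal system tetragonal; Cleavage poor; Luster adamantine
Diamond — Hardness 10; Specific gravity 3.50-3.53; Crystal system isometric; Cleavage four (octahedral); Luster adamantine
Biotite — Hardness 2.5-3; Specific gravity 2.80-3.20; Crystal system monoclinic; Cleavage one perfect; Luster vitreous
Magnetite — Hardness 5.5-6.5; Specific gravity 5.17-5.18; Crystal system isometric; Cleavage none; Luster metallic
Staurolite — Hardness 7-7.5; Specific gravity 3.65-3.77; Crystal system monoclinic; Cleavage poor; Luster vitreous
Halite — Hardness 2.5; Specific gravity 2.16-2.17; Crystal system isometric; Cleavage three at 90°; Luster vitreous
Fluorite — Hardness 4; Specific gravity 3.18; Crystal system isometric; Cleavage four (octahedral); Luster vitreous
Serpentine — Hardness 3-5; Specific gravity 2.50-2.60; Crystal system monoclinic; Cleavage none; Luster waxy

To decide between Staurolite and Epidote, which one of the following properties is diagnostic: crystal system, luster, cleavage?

cleavage

Crystal system: both monoclinic — same for both.
Luster: both vitreous — same for both.
Cleavage: Staurolite poor, Epidote one perfect — distinct.
Only cleavage differs between Staurolite and Epidote among the listed tests.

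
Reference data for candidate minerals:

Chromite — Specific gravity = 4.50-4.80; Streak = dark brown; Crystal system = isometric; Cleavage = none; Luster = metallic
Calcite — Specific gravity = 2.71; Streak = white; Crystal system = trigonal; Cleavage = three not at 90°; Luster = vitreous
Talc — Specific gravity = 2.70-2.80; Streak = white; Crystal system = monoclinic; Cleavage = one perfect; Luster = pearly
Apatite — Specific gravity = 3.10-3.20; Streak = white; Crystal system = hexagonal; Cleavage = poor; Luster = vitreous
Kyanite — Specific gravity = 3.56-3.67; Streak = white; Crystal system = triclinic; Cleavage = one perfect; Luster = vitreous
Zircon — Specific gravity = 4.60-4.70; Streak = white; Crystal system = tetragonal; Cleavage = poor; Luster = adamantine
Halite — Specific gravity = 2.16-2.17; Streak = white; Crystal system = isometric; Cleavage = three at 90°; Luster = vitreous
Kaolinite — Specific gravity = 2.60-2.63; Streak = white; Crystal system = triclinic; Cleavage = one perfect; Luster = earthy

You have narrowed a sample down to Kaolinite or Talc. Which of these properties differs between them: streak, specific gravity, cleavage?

specific gravity

Streak: both white — identical.
Specific gravity: Kaolinite 2.60-2.63, Talc 2.70-2.80 — different.
Cleavage: both one perfect — identical.
Specific gravity is the diagnostic property here.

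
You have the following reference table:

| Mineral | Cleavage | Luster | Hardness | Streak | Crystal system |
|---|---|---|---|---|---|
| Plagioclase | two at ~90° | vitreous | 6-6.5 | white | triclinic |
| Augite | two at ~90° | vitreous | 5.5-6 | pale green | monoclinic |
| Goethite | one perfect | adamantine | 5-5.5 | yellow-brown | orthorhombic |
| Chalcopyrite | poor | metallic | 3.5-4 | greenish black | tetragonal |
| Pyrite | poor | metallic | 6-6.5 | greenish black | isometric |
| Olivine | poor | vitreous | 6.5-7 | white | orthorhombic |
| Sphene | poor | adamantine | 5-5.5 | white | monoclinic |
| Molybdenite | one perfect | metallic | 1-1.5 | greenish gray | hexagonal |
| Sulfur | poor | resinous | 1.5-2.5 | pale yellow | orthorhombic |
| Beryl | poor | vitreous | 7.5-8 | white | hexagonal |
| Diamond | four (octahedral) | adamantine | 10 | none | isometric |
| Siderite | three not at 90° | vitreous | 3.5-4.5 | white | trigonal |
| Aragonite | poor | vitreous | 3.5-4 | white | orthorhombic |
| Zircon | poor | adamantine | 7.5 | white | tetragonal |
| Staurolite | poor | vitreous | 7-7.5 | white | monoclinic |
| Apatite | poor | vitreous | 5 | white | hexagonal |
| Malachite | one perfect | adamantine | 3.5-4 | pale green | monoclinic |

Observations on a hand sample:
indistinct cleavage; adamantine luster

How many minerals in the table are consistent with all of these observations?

Indistinct cleavage: narrows the field to Chalcopyrite, Pyrite, Olivine, Sphene, Sulfur, Beryl, Aragonite, Zircon, Staurolite, Apatite.
Adamantine luster: leaves Sphene, Zircon.
Remaining candidates: Sphene, Zircon.
That is 2 minerals.

2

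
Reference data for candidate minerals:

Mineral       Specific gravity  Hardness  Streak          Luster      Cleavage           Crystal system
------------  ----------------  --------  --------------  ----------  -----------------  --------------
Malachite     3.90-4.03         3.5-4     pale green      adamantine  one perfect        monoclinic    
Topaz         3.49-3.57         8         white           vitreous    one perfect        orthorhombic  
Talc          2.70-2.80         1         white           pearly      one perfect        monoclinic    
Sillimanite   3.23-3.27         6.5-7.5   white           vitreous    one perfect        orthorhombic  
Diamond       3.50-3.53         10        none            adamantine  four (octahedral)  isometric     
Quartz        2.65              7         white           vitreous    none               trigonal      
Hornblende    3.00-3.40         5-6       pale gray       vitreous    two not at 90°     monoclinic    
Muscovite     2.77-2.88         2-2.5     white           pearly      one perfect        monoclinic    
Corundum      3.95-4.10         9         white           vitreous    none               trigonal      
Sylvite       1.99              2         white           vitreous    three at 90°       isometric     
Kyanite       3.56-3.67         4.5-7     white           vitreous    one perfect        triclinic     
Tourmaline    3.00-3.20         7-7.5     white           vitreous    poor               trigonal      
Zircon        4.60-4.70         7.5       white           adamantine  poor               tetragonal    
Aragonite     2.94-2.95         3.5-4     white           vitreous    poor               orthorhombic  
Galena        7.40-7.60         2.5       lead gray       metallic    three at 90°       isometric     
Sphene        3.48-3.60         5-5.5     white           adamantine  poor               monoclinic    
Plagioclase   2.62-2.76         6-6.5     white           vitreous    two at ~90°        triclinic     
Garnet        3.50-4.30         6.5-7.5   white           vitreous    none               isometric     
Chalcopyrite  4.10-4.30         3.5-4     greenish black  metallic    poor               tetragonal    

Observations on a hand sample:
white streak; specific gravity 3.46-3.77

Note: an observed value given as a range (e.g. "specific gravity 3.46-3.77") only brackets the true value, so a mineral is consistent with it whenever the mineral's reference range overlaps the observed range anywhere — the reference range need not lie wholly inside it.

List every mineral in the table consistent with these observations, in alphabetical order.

White streak eliminates Malachite, Diamond, Hornblende, Galena, Chalcopyrite.
Specific gravity 3.46-3.77 — narrows the field to Topaz, Kyanite, Sphene, Garnet.
The minerals that satisfy all observations are Garnet, Kyanite, Sphene, Topaz.

Garnet, Kyanite, Sphene, Topaz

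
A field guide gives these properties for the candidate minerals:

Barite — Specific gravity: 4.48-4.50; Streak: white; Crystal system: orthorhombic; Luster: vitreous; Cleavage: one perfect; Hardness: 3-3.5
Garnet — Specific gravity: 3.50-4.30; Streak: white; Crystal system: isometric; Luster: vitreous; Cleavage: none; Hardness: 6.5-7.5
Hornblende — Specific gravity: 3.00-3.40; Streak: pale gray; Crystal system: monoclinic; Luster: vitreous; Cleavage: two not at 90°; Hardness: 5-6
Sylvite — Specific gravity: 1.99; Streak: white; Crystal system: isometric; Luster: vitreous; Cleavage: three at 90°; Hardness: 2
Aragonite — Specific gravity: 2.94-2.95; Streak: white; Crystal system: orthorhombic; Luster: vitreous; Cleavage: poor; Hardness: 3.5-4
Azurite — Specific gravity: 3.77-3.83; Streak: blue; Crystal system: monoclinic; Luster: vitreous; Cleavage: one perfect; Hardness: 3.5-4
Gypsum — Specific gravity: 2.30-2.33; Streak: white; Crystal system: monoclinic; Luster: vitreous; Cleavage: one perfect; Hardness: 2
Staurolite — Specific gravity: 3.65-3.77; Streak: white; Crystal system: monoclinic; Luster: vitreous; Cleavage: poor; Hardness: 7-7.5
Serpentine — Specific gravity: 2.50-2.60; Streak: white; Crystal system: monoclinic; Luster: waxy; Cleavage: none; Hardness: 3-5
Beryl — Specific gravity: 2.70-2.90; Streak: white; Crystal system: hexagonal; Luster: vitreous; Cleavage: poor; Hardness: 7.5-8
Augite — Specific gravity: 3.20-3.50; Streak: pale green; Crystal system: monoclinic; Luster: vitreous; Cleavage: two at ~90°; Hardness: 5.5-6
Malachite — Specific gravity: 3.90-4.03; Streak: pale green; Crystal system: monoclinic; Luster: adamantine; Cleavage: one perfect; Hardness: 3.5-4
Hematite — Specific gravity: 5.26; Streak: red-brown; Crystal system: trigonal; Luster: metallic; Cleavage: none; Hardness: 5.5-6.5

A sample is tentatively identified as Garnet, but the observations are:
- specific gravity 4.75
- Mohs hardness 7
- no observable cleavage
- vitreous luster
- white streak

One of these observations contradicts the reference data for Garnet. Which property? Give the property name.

specific gravity

Specific gravity 4.75: Garnet has SG 3.50-4.30 — inconsistent.
Mohs hardness 7: Garnet has hardness 6.5-7.5 — matches.
No observable cleavage: Garnet has cleavage none — matches.
Vitreous luster: Garnet has vitreous luster — matches.
White streak: Garnet has white streak — matches.
Only the specific gravity is inconsistent.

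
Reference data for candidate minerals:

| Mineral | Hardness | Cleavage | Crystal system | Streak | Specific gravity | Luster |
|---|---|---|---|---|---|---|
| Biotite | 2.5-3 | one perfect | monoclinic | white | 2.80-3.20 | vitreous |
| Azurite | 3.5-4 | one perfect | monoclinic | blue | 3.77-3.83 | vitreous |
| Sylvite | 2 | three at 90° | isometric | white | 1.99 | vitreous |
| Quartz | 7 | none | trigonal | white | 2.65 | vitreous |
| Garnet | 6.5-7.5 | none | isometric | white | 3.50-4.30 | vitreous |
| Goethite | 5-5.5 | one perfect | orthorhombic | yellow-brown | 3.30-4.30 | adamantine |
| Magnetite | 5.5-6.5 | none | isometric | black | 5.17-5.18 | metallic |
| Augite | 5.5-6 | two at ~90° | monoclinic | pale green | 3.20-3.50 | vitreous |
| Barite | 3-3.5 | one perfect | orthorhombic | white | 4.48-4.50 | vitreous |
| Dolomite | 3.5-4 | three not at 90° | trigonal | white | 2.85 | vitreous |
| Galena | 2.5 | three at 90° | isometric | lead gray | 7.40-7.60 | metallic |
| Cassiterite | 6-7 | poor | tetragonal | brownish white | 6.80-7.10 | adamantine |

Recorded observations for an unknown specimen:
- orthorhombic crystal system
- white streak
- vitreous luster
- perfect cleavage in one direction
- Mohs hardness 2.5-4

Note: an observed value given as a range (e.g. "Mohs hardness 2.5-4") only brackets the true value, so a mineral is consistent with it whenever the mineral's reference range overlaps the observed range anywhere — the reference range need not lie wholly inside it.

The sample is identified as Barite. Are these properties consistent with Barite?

Orthorhombic crystal system — fits Barite (orthorhombic system).
White streak — fits Barite (white streak).
Vitreous luster — fits Barite (vitreous luster).
Perfect cleavage in one direction — fits Barite (cleavage one perfect).
Mohs hardness 2.5-4 — fits Barite (hardness 3-3.5).
Nothing contradicts Barite.

Consistent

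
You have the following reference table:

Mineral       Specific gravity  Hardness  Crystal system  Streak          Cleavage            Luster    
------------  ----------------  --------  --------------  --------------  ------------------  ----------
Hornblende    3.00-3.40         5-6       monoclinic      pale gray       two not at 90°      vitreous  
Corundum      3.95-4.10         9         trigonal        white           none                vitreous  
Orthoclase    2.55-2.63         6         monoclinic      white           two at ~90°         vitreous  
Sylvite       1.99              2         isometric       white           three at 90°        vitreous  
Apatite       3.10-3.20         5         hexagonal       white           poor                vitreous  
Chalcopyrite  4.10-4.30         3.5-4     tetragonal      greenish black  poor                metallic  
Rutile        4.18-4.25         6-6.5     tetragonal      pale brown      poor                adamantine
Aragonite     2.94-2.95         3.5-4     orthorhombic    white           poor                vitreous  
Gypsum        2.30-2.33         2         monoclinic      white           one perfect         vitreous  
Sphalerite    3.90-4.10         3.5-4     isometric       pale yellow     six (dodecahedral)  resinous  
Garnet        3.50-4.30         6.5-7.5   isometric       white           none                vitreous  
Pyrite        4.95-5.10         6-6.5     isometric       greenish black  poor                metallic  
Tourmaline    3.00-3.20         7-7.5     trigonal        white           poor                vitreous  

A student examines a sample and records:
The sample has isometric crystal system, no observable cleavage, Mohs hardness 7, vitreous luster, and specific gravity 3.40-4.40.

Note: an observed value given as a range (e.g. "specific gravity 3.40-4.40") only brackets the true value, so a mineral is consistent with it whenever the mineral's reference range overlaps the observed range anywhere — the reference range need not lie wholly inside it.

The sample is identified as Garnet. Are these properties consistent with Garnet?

Consistent

Isometric crystal system — fits Garnet (isometric system).
No observable cleavage — fits Garnet (cleavage none).
Mohs hardness 7 — fits Garnet (hardness 6.5-7.5).
Vitreous luster — fits Garnet (vitreous luster).
Specific gravity 3.40-4.40 — fits Garnet (SG 3.50-4.30).
Every observed property is compatible with the reference values for Garnet.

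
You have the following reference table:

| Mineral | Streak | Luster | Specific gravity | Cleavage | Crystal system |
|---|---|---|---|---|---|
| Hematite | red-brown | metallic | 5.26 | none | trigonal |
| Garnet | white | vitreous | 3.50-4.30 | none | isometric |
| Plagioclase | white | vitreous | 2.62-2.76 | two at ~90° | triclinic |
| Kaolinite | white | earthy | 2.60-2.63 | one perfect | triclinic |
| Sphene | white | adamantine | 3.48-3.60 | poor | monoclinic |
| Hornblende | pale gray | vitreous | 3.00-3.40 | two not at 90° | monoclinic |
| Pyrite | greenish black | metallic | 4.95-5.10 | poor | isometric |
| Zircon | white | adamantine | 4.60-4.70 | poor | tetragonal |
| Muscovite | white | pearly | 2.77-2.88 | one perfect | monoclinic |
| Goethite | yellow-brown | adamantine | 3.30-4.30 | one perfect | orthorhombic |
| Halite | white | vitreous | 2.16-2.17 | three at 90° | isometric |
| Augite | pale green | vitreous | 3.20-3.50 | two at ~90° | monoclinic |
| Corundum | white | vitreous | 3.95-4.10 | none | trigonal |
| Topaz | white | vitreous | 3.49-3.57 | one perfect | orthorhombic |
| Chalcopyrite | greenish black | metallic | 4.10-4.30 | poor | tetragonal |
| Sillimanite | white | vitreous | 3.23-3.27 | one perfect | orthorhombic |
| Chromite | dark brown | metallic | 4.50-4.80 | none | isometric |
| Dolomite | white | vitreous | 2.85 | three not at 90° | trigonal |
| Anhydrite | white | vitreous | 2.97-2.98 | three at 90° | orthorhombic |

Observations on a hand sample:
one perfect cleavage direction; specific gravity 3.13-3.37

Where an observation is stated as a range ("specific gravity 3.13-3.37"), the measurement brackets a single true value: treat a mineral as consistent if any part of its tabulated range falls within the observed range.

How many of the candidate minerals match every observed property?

One perfect cleavage direction — Kaolinite, Muscovite, Goethite, Topaz, Sillimanite remain.
Specific gravity 3.13-3.37 — leaves Goethite, Sillimanite.
The minerals that satisfy all observations are Goethite, Sillimanite.
That is 2 minerals.

2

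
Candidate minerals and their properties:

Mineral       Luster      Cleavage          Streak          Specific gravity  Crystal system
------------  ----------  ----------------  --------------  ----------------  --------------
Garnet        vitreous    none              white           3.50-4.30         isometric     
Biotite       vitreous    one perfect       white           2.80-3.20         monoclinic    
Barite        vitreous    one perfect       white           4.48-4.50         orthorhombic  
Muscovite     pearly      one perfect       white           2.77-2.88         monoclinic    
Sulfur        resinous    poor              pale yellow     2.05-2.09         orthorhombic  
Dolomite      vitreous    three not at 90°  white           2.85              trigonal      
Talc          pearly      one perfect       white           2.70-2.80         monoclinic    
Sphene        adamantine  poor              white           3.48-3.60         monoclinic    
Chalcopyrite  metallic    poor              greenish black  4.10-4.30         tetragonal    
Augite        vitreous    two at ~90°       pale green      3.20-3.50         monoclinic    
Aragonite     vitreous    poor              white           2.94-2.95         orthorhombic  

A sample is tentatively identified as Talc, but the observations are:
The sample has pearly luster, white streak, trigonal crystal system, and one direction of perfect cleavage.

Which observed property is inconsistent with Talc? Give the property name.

Pearly luster: Talc has pearly luster — within range.
White streak: Talc has white streak — within range.
Trigonal crystal system: Talc has monoclinic system — outside the reference range.
One direction of perfect cleavage: Talc has cleavage one perfect — within range.
The crystal system is the one property that does not fit.

crystal system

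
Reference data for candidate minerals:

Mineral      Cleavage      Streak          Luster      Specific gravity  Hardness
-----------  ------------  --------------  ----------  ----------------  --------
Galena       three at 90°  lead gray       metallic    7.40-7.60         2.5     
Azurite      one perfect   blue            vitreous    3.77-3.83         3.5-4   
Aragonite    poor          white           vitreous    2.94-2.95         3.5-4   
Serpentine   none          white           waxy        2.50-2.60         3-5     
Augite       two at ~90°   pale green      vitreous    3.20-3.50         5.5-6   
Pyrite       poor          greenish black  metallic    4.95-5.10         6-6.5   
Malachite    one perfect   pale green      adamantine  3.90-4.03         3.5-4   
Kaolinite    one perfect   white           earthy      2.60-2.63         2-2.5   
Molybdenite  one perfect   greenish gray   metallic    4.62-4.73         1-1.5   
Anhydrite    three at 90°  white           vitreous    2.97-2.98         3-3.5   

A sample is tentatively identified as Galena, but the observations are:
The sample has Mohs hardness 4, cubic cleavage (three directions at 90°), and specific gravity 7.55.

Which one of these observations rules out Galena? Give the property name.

Mohs hardness 4: Galena has hardness 2.5 — inconsistent.
Cubic cleavage (three directions at 90°): Galena has cleavage three at 90° — within range.
Specific gravity 7.55: Galena has SG 7.40-7.60 — within range.
Everything matches except the hardness.

hardness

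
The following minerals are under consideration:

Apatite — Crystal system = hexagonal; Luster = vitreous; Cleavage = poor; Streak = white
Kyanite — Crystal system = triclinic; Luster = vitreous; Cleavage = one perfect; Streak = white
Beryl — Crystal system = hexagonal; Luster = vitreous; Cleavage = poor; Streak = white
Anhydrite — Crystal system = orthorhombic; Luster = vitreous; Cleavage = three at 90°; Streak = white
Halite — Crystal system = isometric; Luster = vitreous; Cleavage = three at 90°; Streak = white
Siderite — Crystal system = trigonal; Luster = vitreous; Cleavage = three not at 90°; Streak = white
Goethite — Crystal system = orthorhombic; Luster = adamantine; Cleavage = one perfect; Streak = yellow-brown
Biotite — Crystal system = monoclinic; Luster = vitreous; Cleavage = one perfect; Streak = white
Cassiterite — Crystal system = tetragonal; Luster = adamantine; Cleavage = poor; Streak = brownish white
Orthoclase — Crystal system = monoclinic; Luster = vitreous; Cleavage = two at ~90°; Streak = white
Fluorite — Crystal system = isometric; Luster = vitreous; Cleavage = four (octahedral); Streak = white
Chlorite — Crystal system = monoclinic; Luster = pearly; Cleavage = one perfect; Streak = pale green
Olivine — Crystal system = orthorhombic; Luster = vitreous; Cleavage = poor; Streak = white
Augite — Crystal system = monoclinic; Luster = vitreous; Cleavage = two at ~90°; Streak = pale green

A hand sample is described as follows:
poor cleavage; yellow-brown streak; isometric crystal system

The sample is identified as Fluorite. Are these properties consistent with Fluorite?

Poor cleavage — Fluorite has cleavage four (octahedral); which does not match.
Yellow-brown streak — Fluorite has white streak; which does not match.
Isometric crystal system — consistent with Fluorite (isometric system).
2 of the observed properties are inconsistent with Fluorite.

Inconsistent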